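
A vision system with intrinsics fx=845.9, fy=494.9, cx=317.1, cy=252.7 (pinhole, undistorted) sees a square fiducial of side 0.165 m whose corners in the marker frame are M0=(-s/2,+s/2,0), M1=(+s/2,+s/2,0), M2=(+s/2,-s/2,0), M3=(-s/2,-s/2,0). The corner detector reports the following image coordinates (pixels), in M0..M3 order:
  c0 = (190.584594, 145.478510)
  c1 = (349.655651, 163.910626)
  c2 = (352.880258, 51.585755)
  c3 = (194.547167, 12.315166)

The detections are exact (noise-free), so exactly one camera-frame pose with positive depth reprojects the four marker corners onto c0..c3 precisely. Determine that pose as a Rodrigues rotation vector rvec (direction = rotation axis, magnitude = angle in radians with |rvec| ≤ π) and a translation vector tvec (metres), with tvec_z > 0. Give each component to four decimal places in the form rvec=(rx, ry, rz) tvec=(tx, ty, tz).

rvec=(0.0033, -0.7607, 0.0173) tvec=(-0.0304, -0.2139, 0.6693)

Intrinsics K: fx=845.9, fy=494.9, cx=317.1, cy=252.7
Marker side s = 0.165 m; corners in marker frame (Z=0):
  M0 = (-0.0825, +0.0825, 0)
  M1 = (+0.0825, +0.0825, 0)
  M2 = (+0.0825, -0.0825, 0)
  M3 = (-0.0825, -0.0825, 0)
Detected image corners:
  c0 = (190.584594, 145.478510) px
  c1 = (349.655651, 163.910626) px
  c2 = (352.880258, 51.585755) px
  c3 = (194.547167, 12.315166) px
Planar DLT: solve 8×8 A·h = b for H (H[2,2]=1):
  H  [+1241.92088 -22.91015 +278.66089]
  H  [+271.00987 +738.08414 +94.52381]
  H  [+1.03006 -0.00486 +1.00000]
B = K⁻¹H; ‖b₁‖=1.494082, ‖b₂‖=1.494082; λ = 2/(‖b₁‖+‖b₂‖) = 0.669307, sign → tz>0 ⇒ λ=+0.669307
r₁ = λ·B[:,0] = (+0.72421,+0.01449,+0.68943); r₂ = λ·B[:,1] = (-0.01691,+0.99985,-0.00325)
r₃ = r₁×r₂ = (-0.68937,-0.00930,+0.72435); SVD([r₁ r₂ r₃]) → R = UVᵀ:
  R  [+0.72421 -0.01691 -0.68937]
  R  [+0.01449 +0.99985 -0.00930]
  R  [+0.68943 -0.00325 +0.72435]
t = (-0.03041, -0.21392, +0.66931) m
tr R = 2.448409; θ = arccos((tr R − 1)/2) = 0.760916 rad = 43.597°
axis k = ((R−Rᵀ)₃₂, (R−Rᵀ)₁₃, (R−Rᵀ)₂₁) / (2 sinθ) = (+0.004388, -0.999731, +0.022766)
rvec = θ·k = (+0.003339, -0.760711, +0.017323)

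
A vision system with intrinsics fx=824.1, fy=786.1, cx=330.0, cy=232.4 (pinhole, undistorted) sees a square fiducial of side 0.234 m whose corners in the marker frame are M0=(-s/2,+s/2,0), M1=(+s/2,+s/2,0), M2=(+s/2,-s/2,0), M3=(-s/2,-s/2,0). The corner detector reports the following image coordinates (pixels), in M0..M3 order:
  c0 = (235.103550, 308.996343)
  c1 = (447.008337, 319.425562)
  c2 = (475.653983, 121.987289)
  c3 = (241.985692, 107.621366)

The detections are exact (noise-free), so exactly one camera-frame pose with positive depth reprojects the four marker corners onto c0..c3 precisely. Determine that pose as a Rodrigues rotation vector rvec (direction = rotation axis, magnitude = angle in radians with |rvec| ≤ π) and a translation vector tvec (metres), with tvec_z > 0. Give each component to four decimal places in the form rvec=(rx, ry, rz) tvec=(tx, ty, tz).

rvec=(0.3751, -0.0390, 0.0655) tvec=(0.0212, -0.0142, 0.8641)

Intrinsics K: fx=824.1, fy=786.1, cx=330.0, cy=232.4
Marker side s = 0.234 m; corners in marker frame (Z=0):
  M0 = (-0.1170, +0.1170, 0)
  M1 = (+0.1170, +0.1170, 0)
  M2 = (+0.1170, -0.1170, 0)
  M3 = (-0.1170, -0.1170, 0)
Detected image corners:
  c0 = (235.103550, 308.996343) px
  c1 = (447.008337, 319.425562) px
  c2 = (475.653983, 121.987289) px
  c3 = (241.985692, 107.621366) px
Planar DLT: solve 8×8 A·h = b for H (H[2,2]=1):
  H  [+970.12267 +71.47964 +350.25679]
  H  [+65.03386 +942.65226 +219.47375]
  H  [+0.05812 +0.42210 +1.00000]
B = K⁻¹H; ‖b₁‖=1.157236, ‖b₂‖=1.157236; λ = 2/(‖b₁‖+‖b₂‖) = 0.864128, sign → tz>0 ⇒ λ=+0.864128
r₁ = λ·B[:,0] = (+0.99713,+0.05664,+0.05023); r₂ = λ·B[:,1] = (-0.07111,+0.92839,+0.36475)
r₃ = r₁×r₂ = (-0.02597,-0.36728,+0.92975); SVD([r₁ r₂ r₃]) → R = UVᵀ:
  R  [+0.99713 -0.07111 -0.02597]
  R  [+0.05664 +0.92839 -0.36728]
  R  [+0.05023 +0.36475 +0.92975]
t = (+0.02124, -0.01421, +0.86413) m
tr R = 2.855265; θ = arccos((tr R − 1)/2) = 0.382772 rad = 21.931°
axis k = ((R−Rᵀ)₃₂, (R−Rᵀ)₁₃, (R−Rᵀ)₂₁) / (2 sinθ) = (+0.979973, -0.102007, +0.171018)
rvec = θ·k = (+0.375107, -0.039045, +0.065461)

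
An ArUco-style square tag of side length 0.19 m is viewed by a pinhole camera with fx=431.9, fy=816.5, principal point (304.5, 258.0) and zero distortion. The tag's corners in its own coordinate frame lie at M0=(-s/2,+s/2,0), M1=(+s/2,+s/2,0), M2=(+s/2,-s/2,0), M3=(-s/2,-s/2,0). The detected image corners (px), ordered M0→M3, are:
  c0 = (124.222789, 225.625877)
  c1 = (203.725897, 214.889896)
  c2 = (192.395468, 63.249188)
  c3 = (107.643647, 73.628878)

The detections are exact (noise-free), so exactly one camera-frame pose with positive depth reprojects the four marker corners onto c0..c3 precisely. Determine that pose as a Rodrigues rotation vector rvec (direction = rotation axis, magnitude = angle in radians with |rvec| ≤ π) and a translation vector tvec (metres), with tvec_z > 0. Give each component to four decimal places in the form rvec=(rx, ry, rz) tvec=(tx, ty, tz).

rvec=(0.3386, -0.0478, -0.0670) tvec=(-0.3438, -0.1375, 1.0090)

Intrinsics K: fx=431.9, fy=816.5, cx=304.5, cy=258.0
Marker side s = 0.19 m; corners in marker frame (Z=0):
  M0 = (-0.0950, +0.0950, 0)
  M1 = (+0.0950, +0.0950, 0)
  M2 = (+0.0950, -0.0950, 0)
  M3 = (-0.0950, -0.0950, 0)
Detected image corners:
  c0 = (124.222789, 225.625877) px
  c1 = (203.725897, 214.889896) px
  c2 = (192.395468, 63.249188) px
  c3 = (107.643647, 73.628878) px
Planar DLT: solve 8×8 A·h = b for H (H[2,2]=1):
  H  [+437.36237 +125.26580 +157.35374]
  H  [-50.49775 +846.73078 +146.71312]
  H  [+0.03533 +0.33036 +1.00000]
B = K⁻¹H; ‖b₁‖=0.991066, ‖b₂‖=0.991066; λ = 2/(‖b₁‖+‖b₂‖) = 1.009014, sign → tz>0 ⇒ λ=+1.009014
r₁ = λ·B[:,0] = (+0.99665,-0.07367,+0.03564); r₂ = λ·B[:,1] = (+0.05764,+0.94104,+0.33334)
r₃ = r₁×r₂ = (-0.05810,-0.33017,+0.94213); SVD([r₁ r₂ r₃]) → R = UVᵀ:
  R  [+0.99665 +0.05764 -0.05810]
  R  [-0.07367 +0.94104 -0.33017]
  R  [+0.03564 +0.33334 +0.94213]
t = (-0.34377, -0.13753, +1.00901) m
tr R = 2.879821; θ = arccos((tr R − 1)/2) = 0.348428 rad = 19.963°
axis k = ((R−Rᵀ)₃₂, (R−Rᵀ)₁₃, (R−Rᵀ)₂₁) / (2 sinθ) = (+0.971688, -0.137284, -0.192289)
rvec = θ·k = (+0.338563, -0.047834, -0.066999)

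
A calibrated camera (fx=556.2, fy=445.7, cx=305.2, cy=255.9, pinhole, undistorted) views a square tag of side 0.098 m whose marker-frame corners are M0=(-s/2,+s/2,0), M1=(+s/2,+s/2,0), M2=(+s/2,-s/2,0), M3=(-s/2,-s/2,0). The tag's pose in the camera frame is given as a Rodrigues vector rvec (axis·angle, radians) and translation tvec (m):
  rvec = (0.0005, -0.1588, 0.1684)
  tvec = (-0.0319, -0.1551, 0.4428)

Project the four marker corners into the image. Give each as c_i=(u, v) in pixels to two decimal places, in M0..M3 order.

Intrinsics K: fx=556.2, fy=445.7, cx=305.2, cy=255.9
Marker side s = 0.098 m; corners in marker frame (Z=0):
  M0 = (-0.0490, +0.0490, 0)
  M1 = (+0.0490, +0.0490, 0)
  M2 = (+0.0490, -0.0490, 0)
  M3 = (-0.0490, -0.0490, 0)
rvec = (0.0005, -0.1588, 0.1684), |rvec| = θ = 0.23147 rad = 13.262°
Rodrigues: sinθ=0.22940, 1−cosθ=0.02667; R = I + sinθ·[k]× + (1−cosθ)·[k]×²:
    [+0.97333 -0.16694 -0.15734]
    [+0.16686 +0.98588 -0.01381]
    [+0.15743 -0.01282 +0.98745]
t = (-0.0319, -0.1551, 0.4428) m
M0: Pc = R·M0+t = (-0.08777, -0.11497, +0.43446); u = 556.2·(-0.08777)/0.43446 + 305.2 = 192.8313, v = 445.7·(-0.11497)/0.43446 + 255.9 = 137.9572
M1: Pc = R·M1+t = (+0.00761, -0.09862, +0.44989); u = 556.2·(+0.00761)/0.44989 + 305.2 = 314.6123, v = 445.7·(-0.09862)/0.44989 + 255.9 = 158.2021
M2: Pc = R·M2+t = (+0.02397, -0.19523, +0.45114); u = 556.2·(+0.02397)/0.45114 + 305.2 = 334.7560, v = 445.7·(-0.19523)/0.45114 + 255.9 = 63.0229
M3: Pc = R·M3+t = (-0.07141, -0.21158, +0.43571); u = 556.2·(-0.07141)/0.43571 + 305.2 = 214.0393, v = 445.7·(-0.21158)/0.43571 + 255.9 = 39.4663

c0=(192.83, 137.96) c1=(314.61, 158.20) c2=(334.76, 63.02) c3=(214.04, 39.47)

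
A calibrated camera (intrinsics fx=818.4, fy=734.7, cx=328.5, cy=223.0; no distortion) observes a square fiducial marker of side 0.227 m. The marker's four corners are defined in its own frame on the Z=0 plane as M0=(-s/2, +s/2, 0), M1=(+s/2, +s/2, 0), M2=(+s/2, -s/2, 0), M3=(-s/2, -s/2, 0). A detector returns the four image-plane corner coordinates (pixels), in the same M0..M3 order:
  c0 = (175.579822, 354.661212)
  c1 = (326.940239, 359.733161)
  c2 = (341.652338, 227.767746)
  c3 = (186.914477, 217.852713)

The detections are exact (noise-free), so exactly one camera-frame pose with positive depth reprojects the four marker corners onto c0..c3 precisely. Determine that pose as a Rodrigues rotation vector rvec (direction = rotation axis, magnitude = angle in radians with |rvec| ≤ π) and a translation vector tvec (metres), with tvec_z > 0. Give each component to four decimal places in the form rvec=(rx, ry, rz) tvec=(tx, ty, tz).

rvec=(0.1423, -0.1804, 0.0846) tvec=(-0.1027, 0.1118, 1.2094)

Intrinsics K: fx=818.4, fy=734.7, cx=328.5, cy=223.0
Marker side s = 0.227 m; corners in marker frame (Z=0):
  M0 = (-0.1135, +0.1135, 0)
  M1 = (+0.1135, +0.1135, 0)
  M2 = (+0.1135, -0.1135, 0)
  M3 = (-0.1135, -0.1135, 0)
Detected image corners:
  c0 = (175.579822, 354.661212) px
  c1 = (326.940239, 359.733161) px
  c2 = (341.652338, 227.767746) px
  c3 = (186.914477, 217.852713) px
Planar DLT: solve 8×8 A·h = b for H (H[2,2]=1):
  H  [+713.47190 -29.09387 +259.01581]
  H  [+77.13628 +623.78693 +290.90905]
  H  [+0.15261 +0.11020 +1.00000]
B = K⁻¹H; ‖b₁‖=0.826857, ‖b₂‖=0.826857; λ = 2/(‖b₁‖+‖b₂‖) = 1.209399, sign → tz>0 ⇒ λ=+1.209399
r₁ = λ·B[:,0] = (+0.98025,+0.07095,+0.18457); r₂ = λ·B[:,1] = (-0.09649,+0.98637,+0.13328)
r₃ = r₁×r₂ = (-0.17260,-0.14845,+0.97374); SVD([r₁ r₂ r₃]) → R = UVᵀ:
  R  [+0.98025 -0.09649 -0.17260]
  R  [+0.07095 +0.98637 -0.14845]
  R  [+0.18457 +0.13328 +0.97374]
t = (-0.10268, +0.11179, +1.20940) m
tr R = 2.940366; θ = arccos((tr R − 1)/2) = 0.244812 rad = 14.027°
axis k = ((R−Rᵀ)₃₂, (R−Rᵀ)₁₃, (R−Rᵀ)₂₁) / (2 sinθ) = (+0.581191, -0.736818, +0.345422)
rvec = θ·k = (+0.142283, -0.180382, +0.084564)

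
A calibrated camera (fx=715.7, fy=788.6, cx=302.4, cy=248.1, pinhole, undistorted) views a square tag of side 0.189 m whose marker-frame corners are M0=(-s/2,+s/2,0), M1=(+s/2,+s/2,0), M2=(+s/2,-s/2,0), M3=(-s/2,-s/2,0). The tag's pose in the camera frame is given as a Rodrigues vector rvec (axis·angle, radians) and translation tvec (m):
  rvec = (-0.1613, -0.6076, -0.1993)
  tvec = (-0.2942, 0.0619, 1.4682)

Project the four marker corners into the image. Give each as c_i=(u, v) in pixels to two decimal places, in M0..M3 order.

Intrinsics K: fx=715.7, fy=788.6, cx=302.4, cy=248.1
Marker side s = 0.189 m; corners in marker frame (Z=0):
  M0 = (-0.0945, +0.0945, 0)
  M1 = (+0.0945, +0.0945, 0)
  M2 = (+0.0945, -0.0945, 0)
  M3 = (-0.0945, -0.0945, 0)
rvec = (-0.1613, -0.6076, -0.1993), |rvec| = θ = 0.65948 rad = 37.786°
Rodrigues: sinθ=0.61271, 1−cosθ=0.20969; R = I + sinθ·[k]× + (1−cosθ)·[k]×²:
    [+0.80285 +0.23242 -0.54901]
    [-0.13791 +0.96831 +0.20824]
    [+0.58000 -0.09148 +0.80946]
t = (-0.2942, 0.0619, 1.4682) m
M0: Pc = R·M0+t = (-0.34811, +0.16644, +1.40475); u = 715.7·(-0.34811)/1.40475 + 302.4 = 125.0442, v = 788.6·(+0.16644)/1.40475 + 248.1 = 341.5352
M1: Pc = R·M1+t = (-0.19637, +0.14037, +1.51437); u = 715.7·(-0.19637)/1.51437 + 302.4 = 209.5956, v = 788.6·(+0.14037)/1.51437 + 248.1 = 321.1982
M2: Pc = R·M2+t = (-0.24029, -0.04264, +1.53165); u = 715.7·(-0.24029)/1.53165 + 302.4 = 190.1174, v = 788.6·(-0.04264)/1.53165 + 248.1 = 226.1473
M3: Pc = R·M3+t = (-0.39203, -0.01657, +1.42203); u = 715.7·(-0.39203)/1.42203 + 302.4 = 105.0924, v = 788.6·(-0.01657)/1.42203 + 248.1 = 238.9098

c0=(125.04, 341.54) c1=(209.60, 321.20) c2=(190.12, 226.15) c3=(105.09, 238.91)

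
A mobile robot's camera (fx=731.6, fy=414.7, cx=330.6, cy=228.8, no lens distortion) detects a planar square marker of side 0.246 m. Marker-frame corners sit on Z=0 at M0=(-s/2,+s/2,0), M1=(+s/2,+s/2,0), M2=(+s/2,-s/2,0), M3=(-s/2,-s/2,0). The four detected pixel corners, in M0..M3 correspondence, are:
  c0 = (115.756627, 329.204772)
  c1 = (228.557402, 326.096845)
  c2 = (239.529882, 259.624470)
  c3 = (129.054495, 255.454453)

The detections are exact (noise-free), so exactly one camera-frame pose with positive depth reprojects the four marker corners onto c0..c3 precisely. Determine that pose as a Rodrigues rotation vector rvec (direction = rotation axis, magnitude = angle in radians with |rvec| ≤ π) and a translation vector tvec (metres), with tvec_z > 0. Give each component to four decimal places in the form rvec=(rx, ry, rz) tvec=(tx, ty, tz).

rvec=(-0.0257, -0.6695, 0.1023) tvec=(-0.2990, 0.2247, 1.4639)

Intrinsics K: fx=731.6, fy=414.7, cx=330.6, cy=228.8
Marker side s = 0.246 m; corners in marker frame (Z=0):
  M0 = (-0.1230, +0.1230, 0)
  M1 = (+0.1230, +0.1230, 0)
  M2 = (+0.1230, -0.1230, 0)
  M3 = (-0.1230, -0.1230, 0)
Detected image corners:
  c0 = (115.756627, 329.204772) px
  c1 = (228.557402, 326.096845) px
  c2 = (239.529882, 259.624470) px
  c3 = (129.054495, 255.454453) px
Planar DLT: solve 8×8 A·h = b for H (H[2,2]=1):
  H  [+529.04922 -55.99474 +181.15272]
  H  [+125.78262 +272.89246 +292.44174]
  H  [+0.42227 -0.03877 +1.00000]
B = K⁻¹H; ‖b₁‖=0.683099, ‖b₂‖=0.683099; λ = 2/(‖b₁‖+‖b₂‖) = 1.463916, sign → tz>0 ⇒ λ=+1.463916
r₁ = λ·B[:,0] = (+0.77928,+0.10296,+0.61816); r₂ = λ·B[:,1] = (-0.08640,+0.99464,-0.05676)
r₃ = r₁×r₂ = (-0.62070,-0.00917,+0.78400); SVD([r₁ r₂ r₃]) → R = UVᵀ:
  R  [+0.77928 -0.08640 -0.62070]
  R  [+0.10296 +0.99464 -0.00917]
  R  [+0.61816 -0.05676 +0.78400]
t = (-0.29904, +0.22466, +1.46392) m
tr R = 2.557916; θ = arccos((tr R − 1)/2) = 0.677794 rad = 38.835°
axis k = ((R−Rᵀ)₃₂, (R−Rᵀ)₁₃, (R−Rᵀ)₂₁) / (2 sinθ) = (-0.037942, -0.987807, +0.150986)
rvec = θ·k = (-0.025717, -0.669529, +0.102337)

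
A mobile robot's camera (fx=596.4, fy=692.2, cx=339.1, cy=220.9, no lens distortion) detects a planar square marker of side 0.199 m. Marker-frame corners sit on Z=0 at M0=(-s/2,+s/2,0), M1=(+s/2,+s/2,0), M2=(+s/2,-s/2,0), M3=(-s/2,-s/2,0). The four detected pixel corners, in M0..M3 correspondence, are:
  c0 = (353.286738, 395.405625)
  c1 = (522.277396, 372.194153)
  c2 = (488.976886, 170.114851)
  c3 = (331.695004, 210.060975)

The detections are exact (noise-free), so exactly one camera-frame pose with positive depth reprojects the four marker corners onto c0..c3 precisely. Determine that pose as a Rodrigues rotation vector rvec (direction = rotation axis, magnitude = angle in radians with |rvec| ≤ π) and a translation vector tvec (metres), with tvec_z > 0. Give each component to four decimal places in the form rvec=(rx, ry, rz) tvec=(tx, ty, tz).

Intrinsics K: fx=596.4, fy=692.2, cx=339.1, cy=220.9
Marker side s = 0.199 m; corners in marker frame (Z=0):
  M0 = (-0.0995, +0.0995, 0)
  M1 = (+0.0995, +0.0995, 0)
  M2 = (+0.0995, -0.0995, 0)
  M3 = (-0.0995, -0.0995, 0)
Detected image corners:
  c0 = (353.286738, 395.405625) px
  c1 = (522.277396, 372.194153) px
  c2 = (488.976886, 170.114851) px
  c3 = (331.695004, 210.060975) px
Planar DLT: solve 8×8 A·h = b for H (H[2,2]=1):
  H  [+615.51623 +17.79887 +419.78304]
  H  [-297.52151 +891.08879 +284.99965]
  H  [-0.47976 -0.27995 +1.00000]
B = K⁻¹H; ‖b₁‖=1.417505, ‖b₂‖=1.417505; λ = 2/(‖b₁‖+‖b₂‖) = 0.705465, sign → tz>0 ⇒ λ=+0.705465
r₁ = λ·B[:,0] = (+0.92051,-0.19521,-0.33845); r₂ = λ·B[:,1] = (+0.13335,+0.97119,-0.19750)
r₃ = r₁×r₂ = (+0.36725,+0.13667,+0.92003); SVD([r₁ r₂ r₃]) → R = UVᵀ:
  R  [+0.92051 +0.13335 +0.36725]
  R  [-0.19521 +0.97119 +0.13667]
  R  [-0.33845 -0.19750 +0.92003]
t = (+0.09544, +0.06533, +0.70546) m
tr R = 2.811729; θ = arccos((tr R − 1)/2) = 0.437380 rad = 25.060°
axis k = ((R−Rᵀ)₃₂, (R−Rᵀ)₁₃, (R−Rᵀ)₂₁) / (2 sinθ) = (-0.394465, +0.833049, -0.387849)
rvec = θ·k = (-0.172531, +0.364359, -0.169638)

rvec=(-0.1725, 0.3644, -0.1696) tvec=(0.0954, 0.0653, 0.7055)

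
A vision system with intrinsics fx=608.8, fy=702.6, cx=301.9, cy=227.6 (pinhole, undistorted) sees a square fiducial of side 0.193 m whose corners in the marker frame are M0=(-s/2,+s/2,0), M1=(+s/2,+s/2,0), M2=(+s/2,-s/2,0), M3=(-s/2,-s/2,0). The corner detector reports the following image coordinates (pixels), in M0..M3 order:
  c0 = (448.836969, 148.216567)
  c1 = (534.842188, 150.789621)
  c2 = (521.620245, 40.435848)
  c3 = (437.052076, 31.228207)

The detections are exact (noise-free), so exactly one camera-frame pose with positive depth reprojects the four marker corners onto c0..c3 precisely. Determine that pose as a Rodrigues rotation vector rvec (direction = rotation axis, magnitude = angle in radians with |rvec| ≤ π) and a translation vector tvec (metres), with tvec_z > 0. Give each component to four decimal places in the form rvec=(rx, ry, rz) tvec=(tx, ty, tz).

Intrinsics K: fx=608.8, fy=702.6, cx=301.9, cy=227.6
Marker side s = 0.193 m; corners in marker frame (Z=0):
  M0 = (-0.0965, +0.0965, 0)
  M1 = (+0.0965, +0.0965, 0)
  M2 = (+0.0965, -0.0965, 0)
  M3 = (-0.0965, -0.0965, 0)
Detected image corners:
  c0 = (448.836969, 148.216567) px
  c1 = (534.842188, 150.789621) px
  c2 = (521.620245, 40.435848) px
  c3 = (437.052076, 31.228207) px
Planar DLT: solve 8×8 A·h = b for H (H[2,2]=1):
  H  [+592.04027 +0.48375 +486.78060]
  H  [+59.40119 +576.16415 +92.02794]
  H  [+0.30929 -0.13265 +1.00000]
B = K⁻¹H; ‖b₁‖=0.875684, ‖b₂‖=0.875684; λ = 2/(‖b₁‖+‖b₂‖) = 1.141964, sign → tz>0 ⇒ λ=+1.141964
r₁ = λ·B[:,0] = (+0.93538,-0.01787,+0.35320); r₂ = λ·B[:,1] = (+0.07602,+0.98553,-0.15148)
r₃ = r₁×r₂ = (-0.34538,+0.16854,+0.92320); SVD([r₁ r₂ r₃]) → R = UVᵀ:
  R  [+0.93538 +0.07602 -0.34538]
  R  [-0.01787 +0.98553 +0.16854]
  R  [+0.35320 -0.15148 +0.92320]
t = (+0.34679, -0.22035, +1.14196) m
tr R = 2.844114; θ = arccos((tr R − 1)/2) = 0.397435 rad = 22.771°
axis k = ((R−Rᵀ)₃₂, (R−Rᵀ)₁₃, (R−Rᵀ)₂₁) / (2 sinθ) = (-0.413404, -0.902433, -0.121291)
rvec = θ·k = (-0.164301, -0.358659, -0.048205)

rvec=(-0.1643, -0.3587, -0.0482) tvec=(0.3468, -0.2204, 1.1420)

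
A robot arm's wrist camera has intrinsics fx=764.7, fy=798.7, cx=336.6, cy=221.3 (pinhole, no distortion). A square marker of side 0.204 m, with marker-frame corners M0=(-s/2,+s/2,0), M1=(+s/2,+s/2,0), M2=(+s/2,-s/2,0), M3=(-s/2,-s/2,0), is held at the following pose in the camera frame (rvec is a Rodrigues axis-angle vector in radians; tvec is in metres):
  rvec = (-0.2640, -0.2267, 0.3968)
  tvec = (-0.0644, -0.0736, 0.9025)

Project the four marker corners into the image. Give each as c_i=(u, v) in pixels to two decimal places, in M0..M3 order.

Intrinsics K: fx=764.7, fy=798.7, cx=336.6, cy=221.3
Marker side s = 0.204 m; corners in marker frame (Z=0):
  M0 = (-0.1020, +0.1020, 0)
  M1 = (+0.1020, +0.1020, 0)
  M2 = (+0.1020, -0.1020, 0)
  M3 = (-0.1020, -0.1020, 0)
rvec = (-0.2640, -0.2267, 0.3968), |rvec| = θ = 0.52777 rad = 30.239°
Rodrigues: sinθ=0.50361, 1−cosθ=0.13607; R = I + sinθ·[k]× + (1−cosθ)·[k]×²:
    [+0.89798 -0.34940 -0.26749]
    [+0.40787 +0.88904 +0.20797]
    [+0.16515 -0.29586 +0.94085]
t = (-0.0644, -0.0736, 0.9025) m
M0: Pc = R·M0+t = (-0.19163, -0.02452, +0.85548); u = 764.7·(-0.19163)/0.85548 + 336.6 = 165.3022, v = 798.7·(-0.02452)/0.85548 + 221.3 = 198.4066
M1: Pc = R·M1+t = (-0.00844, +0.05868, +0.88917); u = 764.7·(-0.00844)/0.88917 + 336.6 = 329.3375, v = 798.7·(+0.05868)/0.88917 + 221.3 = 274.0139
M2: Pc = R·M2+t = (+0.06283, -0.12268, +0.94952); u = 764.7·(+0.06283)/0.94952 + 336.6 = 387.2023, v = 798.7·(-0.12268)/0.94952 + 221.3 = 118.1072
M3: Pc = R·M3+t = (-0.12036, -0.20588, +0.91583); u = 764.7·(-0.12036)/0.91583 + 336.6 = 236.1059, v = 798.7·(-0.20588)/0.91583 + 221.3 = 41.7473

c0=(165.30, 198.41) c1=(329.34, 274.01) c2=(387.20, 118.11) c3=(236.11, 41.75)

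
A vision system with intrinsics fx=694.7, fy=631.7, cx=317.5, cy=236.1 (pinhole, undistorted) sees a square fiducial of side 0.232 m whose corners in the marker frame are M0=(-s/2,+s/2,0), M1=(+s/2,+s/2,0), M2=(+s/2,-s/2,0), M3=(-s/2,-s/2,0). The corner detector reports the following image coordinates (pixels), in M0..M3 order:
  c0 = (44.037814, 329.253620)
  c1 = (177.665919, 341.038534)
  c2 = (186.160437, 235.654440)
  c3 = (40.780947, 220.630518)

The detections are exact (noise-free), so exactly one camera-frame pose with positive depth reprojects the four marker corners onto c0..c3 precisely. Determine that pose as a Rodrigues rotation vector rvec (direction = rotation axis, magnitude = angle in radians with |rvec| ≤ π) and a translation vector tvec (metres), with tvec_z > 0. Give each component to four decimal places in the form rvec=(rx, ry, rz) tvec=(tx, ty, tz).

rvec=(0.4514, -0.0726, 0.1356) tvec=(-0.3472, 0.0893, 1.1781)

Intrinsics K: fx=694.7, fy=631.7, cx=317.5, cy=236.1
Marker side s = 0.232 m; corners in marker frame (Z=0):
  M0 = (-0.1160, +0.1160, 0)
  M1 = (+0.1160, +0.1160, 0)
  M2 = (+0.1160, -0.1160, 0)
  M3 = (-0.1160, -0.1160, 0)
Detected image corners:
  c0 = (44.037814, 329.253620) px
  c1 = (177.665919, 341.038534) px
  c2 = (186.160437, 235.654440) px
  c3 = (40.780947, 220.630518) px
Planar DLT: solve 8×8 A·h = b for H (H[2,2]=1):
  H  [+609.74830 +29.36610 +112.79195]
  H  [+81.36312 +563.86444 +283.97349]
  H  [+0.08479 +0.36468 +1.00000]
B = K⁻¹H; ‖b₁‖=0.848810, ‖b₂‖=0.848810; λ = 2/(‖b₁‖+‖b₂‖) = 1.178120, sign → tz>0 ⇒ λ=+1.178120
r₁ = λ·B[:,0] = (+0.98840,+0.11441,+0.09989); r₂ = λ·B[:,1] = (-0.14656,+0.89103,+0.42964)
r₃ = r₁×r₂ = (-0.03985,-0.43930,+0.89746); SVD([r₁ r₂ r₃]) → R = UVᵀ:
  R  [+0.98840 -0.14656 -0.03985]
  R  [+0.11441 +0.89103 -0.43930]
  R  [+0.09989 +0.42964 +0.89746]
t = (-0.34716, +0.08928, +1.17812) m
tr R = 2.776885; θ = arccos((tr R − 1)/2) = 0.476856 rad = 27.322°
axis k = ((R−Rᵀ)₃₂, (R−Rᵀ)₁₃, (R−Rᵀ)₂₁) / (2 sinθ) = (+0.946577, -0.152234, +0.284283)
rvec = θ·k = (+0.451381, -0.072594, +0.135562)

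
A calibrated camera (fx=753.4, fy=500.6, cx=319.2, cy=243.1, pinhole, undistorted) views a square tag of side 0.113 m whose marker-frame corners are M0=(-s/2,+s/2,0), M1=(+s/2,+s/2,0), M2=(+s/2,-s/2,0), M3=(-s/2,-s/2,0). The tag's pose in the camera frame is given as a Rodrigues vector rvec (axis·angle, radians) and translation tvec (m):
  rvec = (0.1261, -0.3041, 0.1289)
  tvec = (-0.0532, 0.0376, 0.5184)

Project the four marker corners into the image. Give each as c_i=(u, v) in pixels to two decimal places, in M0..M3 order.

c0=(148.53, 329.13) c1=(308.13, 334.84) c2=(331.22, 231.83) c3=(169.44, 218.79)

Intrinsics K: fx=753.4, fy=500.6, cx=319.2, cy=243.1
Marker side s = 0.113 m; corners in marker frame (Z=0):
  M0 = (-0.0565, +0.0565, 0)
  M1 = (+0.0565, +0.0565, 0)
  M2 = (+0.0565, -0.0565, 0)
  M3 = (-0.0565, -0.0565, 0)
rvec = (0.1261, -0.3041, 0.1289), |rvec| = θ = 0.35354 rad = 20.257°
Rodrigues: sinθ=0.34622, 1−cosθ=0.06185; R = I + sinθ·[k]× + (1−cosθ)·[k]×²:
    [+0.94602 -0.14521 -0.28976]
    [+0.10726 +0.98391 -0.14289]
    [+0.30585 +0.10409 +0.94637]
t = (-0.0532, 0.0376, 0.5184) m
M0: Pc = R·M0+t = (-0.11485, +0.08713, +0.50700); u = 753.4·(-0.11485)/0.50700 + 319.2 = 148.5273, v = 500.6·(+0.08713)/0.50700 + 243.1 = 329.1309
M1: Pc = R·M1+t = (-0.00795, +0.09925, +0.54156); u = 753.4·(-0.00795)/0.54156 + 319.2 = 308.1347, v = 500.6·(+0.09925)/0.54156 + 243.1 = 334.8440
M2: Pc = R·M2+t = (+0.00845, -0.01193, +0.52980); u = 753.4·(+0.00845)/0.52980 + 319.2 = 331.2224, v = 500.6·(-0.01193)/0.52980 + 243.1 = 231.8266
M3: Pc = R·M3+t = (-0.09845, -0.02405, +0.49524); u = 753.4·(-0.09845)/0.49524 + 319.2 = 169.4354, v = 500.6·(-0.02405)/0.49524 + 243.1 = 218.7887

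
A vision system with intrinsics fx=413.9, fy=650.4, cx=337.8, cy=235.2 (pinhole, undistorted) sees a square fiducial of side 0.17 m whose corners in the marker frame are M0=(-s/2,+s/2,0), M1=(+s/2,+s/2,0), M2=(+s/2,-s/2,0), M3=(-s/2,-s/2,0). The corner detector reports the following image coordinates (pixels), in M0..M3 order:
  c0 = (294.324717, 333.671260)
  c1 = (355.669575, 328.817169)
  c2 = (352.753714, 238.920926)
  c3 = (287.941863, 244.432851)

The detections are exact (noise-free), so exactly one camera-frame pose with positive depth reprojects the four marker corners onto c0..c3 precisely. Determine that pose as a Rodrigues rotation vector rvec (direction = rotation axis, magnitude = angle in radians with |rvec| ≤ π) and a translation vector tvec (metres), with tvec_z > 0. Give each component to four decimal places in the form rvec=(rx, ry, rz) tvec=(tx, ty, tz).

Intrinsics K: fx=413.9, fy=650.4, cx=337.8, cy=235.2
Marker side s = 0.17 m; corners in marker frame (Z=0):
  M0 = (-0.0850, +0.0850, 0)
  M1 = (+0.0850, +0.0850, 0)
  M2 = (+0.0850, -0.0850, 0)
  M3 = (-0.0850, -0.0850, 0)
Detected image corners:
  c0 = (294.324717, 333.671260) px
  c1 = (355.669575, 328.817169) px
  c2 = (352.753714, 238.920926) px
  c3 = (287.941863, 244.432851) px
Planar DLT: solve 8×8 A·h = b for H (H[2,2]=1):
  H  [+362.89733 +132.27471 +322.67132]
  H  [-37.42162 +619.99412 +287.70350]
  H  [-0.02439 +0.32511 +1.00000]
B = K⁻¹H; ‖b₁‖=0.898335, ‖b₂‖=0.898335; λ = 2/(‖b₁‖+‖b₂‖) = 1.113171, sign → tz>0 ⇒ λ=+1.113171
r₁ = λ·B[:,0] = (+0.99816,-0.05423,-0.02715); r₂ = λ·B[:,1] = (+0.06038,+0.93026,+0.36190)
r₃ = r₁×r₂ = (+0.00563,-0.36288,+0.93182); SVD([r₁ r₂ r₃]) → R = UVᵀ:
  R  [+0.99816 +0.06038 +0.00563]
  R  [-0.05423 +0.93026 -0.36288]
  R  [-0.02715 +0.36190 +0.93182]
t = (-0.04069, +0.08986, +1.11317) m
tr R = 2.860237; θ = arccos((tr R − 1)/2) = 0.376061 rad = 21.547°
axis k = ((R−Rᵀ)₃₂, (R−Rᵀ)₁₃, (R−Rᵀ)₂₁) / (2 sinθ) = (+0.986742, +0.044630, -0.156039)
rvec = θ·k = (+0.371076, +0.016783, -0.058680)

rvec=(0.3711, 0.0168, -0.0587) tvec=(-0.0407, 0.0899, 1.1132)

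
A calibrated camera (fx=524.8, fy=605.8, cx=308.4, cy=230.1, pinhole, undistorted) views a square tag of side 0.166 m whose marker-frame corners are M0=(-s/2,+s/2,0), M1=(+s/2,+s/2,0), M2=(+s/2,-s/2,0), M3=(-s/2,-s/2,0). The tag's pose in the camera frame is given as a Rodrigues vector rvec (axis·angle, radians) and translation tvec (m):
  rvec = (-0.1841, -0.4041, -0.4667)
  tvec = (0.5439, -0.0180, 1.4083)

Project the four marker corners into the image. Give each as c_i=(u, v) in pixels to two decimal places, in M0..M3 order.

c0=(506.23, 269.12) c1=(546.16, 239.29) c2=(515.66, 178.27) c3=(474.59, 204.74)

Intrinsics K: fx=524.8, fy=605.8, cx=308.4, cy=230.1
Marker side s = 0.166 m; corners in marker frame (Z=0):
  M0 = (-0.0830, +0.0830, 0)
  M1 = (+0.0830, +0.0830, 0)
  M2 = (+0.0830, -0.0830, 0)
  M3 = (-0.0830, -0.0830, 0)
rvec = (-0.1841, -0.4041, -0.4667), |rvec| = θ = 0.64420 rad = 36.910°
Rodrigues: sinθ=0.60056, 1−cosθ=0.20042; R = I + sinθ·[k]× + (1−cosθ)·[k]×²:
    [+0.81595 +0.47101 -0.33523]
    [-0.39915 +0.87844 +0.26271]
    [+0.41822 -0.08055 +0.90477]
t = (0.5439, -0.0180, 1.4083) m
M0: Pc = R·M0+t = (+0.51527, +0.08804, +1.36690); u = 524.8·(+0.51527)/1.36690 + 308.4 = 506.2297, v = 605.8·(+0.08804)/1.36690 + 230.1 = 269.1188
M1: Pc = R·M1+t = (+0.65072, +0.02178, +1.43633); u = 524.8·(+0.65072)/1.43633 + 308.4 = 546.1569, v = 605.8·(+0.02178)/1.43633 + 230.1 = 239.2865
M2: Pc = R·M2+t = (+0.57253, -0.12404, +1.44970); u = 524.8·(+0.57253)/1.44970 + 308.4 = 515.6594, v = 605.8·(-0.12404)/1.44970 + 230.1 = 178.2659
M3: Pc = R·M3+t = (+0.43708, -0.05778, +1.38027); u = 524.8·(+0.43708)/1.38027 + 308.4 = 474.5851, v = 605.8·(-0.05778)/1.38027 + 230.1 = 204.7401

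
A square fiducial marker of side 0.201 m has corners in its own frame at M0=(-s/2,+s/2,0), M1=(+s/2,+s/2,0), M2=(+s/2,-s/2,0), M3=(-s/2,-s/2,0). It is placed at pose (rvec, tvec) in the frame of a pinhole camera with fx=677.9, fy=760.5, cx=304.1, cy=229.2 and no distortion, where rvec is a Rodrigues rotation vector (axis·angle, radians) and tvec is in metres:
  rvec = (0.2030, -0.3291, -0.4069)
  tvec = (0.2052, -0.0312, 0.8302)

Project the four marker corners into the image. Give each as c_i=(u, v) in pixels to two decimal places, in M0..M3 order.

c0=(429.75, 322.09) c1=(555.64, 243.95) c2=(513.42, 79.56) c3=(376.16, 151.36)

Intrinsics K: fx=677.9, fy=760.5, cx=304.1, cy=229.2
Marker side s = 0.201 m; corners in marker frame (Z=0):
  M0 = (-0.1005, +0.1005, 0)
  M1 = (+0.1005, +0.1005, 0)
  M2 = (+0.1005, -0.1005, 0)
  M3 = (-0.1005, -0.1005, 0)
rvec = (0.2030, -0.3291, -0.4069), |rvec| = θ = 0.56132 rad = 32.161°
Rodrigues: sinθ=0.53231, 1−cosθ=0.15345; R = I + sinθ·[k]× + (1−cosθ)·[k]×²:
    [+0.86662 +0.35333 -0.35232]
    [-0.41840 +0.89930 -0.12729]
    [+0.27186 +0.25772 +0.92718]
t = (0.2052, -0.0312, 0.8302) m
M0: Pc = R·M0+t = (+0.15361, +0.10123, +0.82878); u = 677.9·(+0.15361)/0.82878 + 304.1 = 429.7489, v = 760.5·(+0.10123)/0.82878 + 229.2 = 322.0891
M1: Pc = R·M1+t = (+0.32781, +0.01713, +0.88342); u = 677.9·(+0.32781)/0.88342 + 304.1 = 555.6432, v = 760.5·(+0.01713)/0.88342 + 229.2 = 243.9465
M2: Pc = R·M2+t = (+0.25679, -0.16363, +0.83162); u = 677.9·(+0.25679)/0.83162 + 304.1 = 513.4201, v = 760.5·(-0.16363)/0.83162 + 229.2 = 79.5648
M3: Pc = R·M3+t = (+0.08259, -0.07953, +0.77698); u = 677.9·(+0.08259)/0.77698 + 304.1 = 376.1627, v = 760.5·(-0.07953)/0.77698 + 229.2 = 151.3565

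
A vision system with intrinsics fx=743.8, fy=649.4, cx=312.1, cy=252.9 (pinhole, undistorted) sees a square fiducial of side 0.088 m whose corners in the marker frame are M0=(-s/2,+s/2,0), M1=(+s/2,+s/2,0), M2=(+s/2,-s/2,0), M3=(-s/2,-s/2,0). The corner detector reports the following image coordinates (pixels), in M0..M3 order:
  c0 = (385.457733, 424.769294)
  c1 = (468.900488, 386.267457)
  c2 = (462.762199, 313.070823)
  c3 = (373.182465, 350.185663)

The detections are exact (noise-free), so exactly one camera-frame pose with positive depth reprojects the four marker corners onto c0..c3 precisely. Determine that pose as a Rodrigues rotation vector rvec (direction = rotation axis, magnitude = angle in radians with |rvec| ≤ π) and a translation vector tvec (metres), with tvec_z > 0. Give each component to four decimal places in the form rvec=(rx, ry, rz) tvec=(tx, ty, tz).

rvec=(0.4307, -0.4548, -0.2681) tvec=(0.0924, 0.1102, 0.6149)

Intrinsics K: fx=743.8, fy=649.4, cx=312.1, cy=252.9
Marker side s = 0.088 m; corners in marker frame (Z=0):
  M0 = (-0.0440, +0.0440, 0)
  M1 = (+0.0440, +0.0440, 0)
  M2 = (+0.0440, -0.0440, 0)
  M3 = (-0.0440, -0.0440, 0)
Detected image corners:
  c0 = (385.457733, 424.769294) px
  c1 = (468.900488, 386.267457) px
  c2 = (462.762199, 313.070823) px
  c3 = (373.182465, 350.185663) px
Planar DLT: solve 8×8 A·h = b for H (H[2,2]=1):
  H  [+1232.72770 +417.66917 +423.85572]
  H  [-211.16129 +1113.29035 +369.28742]
  H  [+0.59347 +0.74296 +1.00000]
B = K⁻¹H; ‖b₁‖=1.626349, ‖b₂‖=1.626349; λ = 2/(‖b₁‖+‖b₂‖) = 0.614874, sign → tz>0 ⇒ λ=+0.614874
r₁ = λ·B[:,0] = (+0.86594,-0.34204,+0.36491); r₂ = λ·B[:,1] = (+0.15359,+0.87620,+0.45683)
r₃ = r₁×r₂ = (-0.47599,-0.33954,+0.81126); SVD([r₁ r₂ r₃]) → R = UVᵀ:
  R  [+0.86594 +0.15359 -0.47599]
  R  [-0.34204 +0.87620 -0.33954]
  R  [+0.36491 +0.45683 +0.81126]
t = (+0.09238, +0.11020, +0.61487) m
tr R = 2.553399; θ = arccos((tr R − 1)/2) = 0.681388 rad = 39.041°
axis k = ((R−Rᵀ)₃₂, (R−Rᵀ)₁₃, (R−Rᵀ)₂₁) / (2 sinθ) = (+0.632166, -0.667513, -0.393438)
rvec = θ·k = (+0.430750, -0.454835, -0.268084)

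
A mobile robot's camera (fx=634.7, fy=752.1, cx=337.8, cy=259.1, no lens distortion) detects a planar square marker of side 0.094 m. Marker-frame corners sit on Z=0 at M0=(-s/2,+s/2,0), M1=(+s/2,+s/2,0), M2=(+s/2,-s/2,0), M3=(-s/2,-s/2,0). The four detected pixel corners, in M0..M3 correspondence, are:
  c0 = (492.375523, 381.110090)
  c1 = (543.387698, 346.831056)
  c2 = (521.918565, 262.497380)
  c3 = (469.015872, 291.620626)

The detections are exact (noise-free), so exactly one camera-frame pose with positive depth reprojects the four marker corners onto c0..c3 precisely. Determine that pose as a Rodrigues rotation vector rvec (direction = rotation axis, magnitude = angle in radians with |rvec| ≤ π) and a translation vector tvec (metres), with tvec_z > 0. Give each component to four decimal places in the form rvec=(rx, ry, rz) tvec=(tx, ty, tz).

Intrinsics K: fx=634.7, fy=752.1, cx=337.8, cy=259.1
Marker side s = 0.094 m; corners in marker frame (Z=0):
  M0 = (-0.0470, +0.0470, 0)
  M1 = (+0.0470, +0.0470, 0)
  M2 = (+0.0470, -0.0470, 0)
  M3 = (-0.0470, -0.0470, 0)
Detected image corners:
  c0 = (492.375523, 381.110090) px
  c1 = (543.387698, 346.831056) px
  c2 = (521.918565, 262.497380) px
  c3 = (469.015872, 291.620626) px
Planar DLT: solve 8×8 A·h = b for H (H[2,2]=1):
  H  [+890.78468 +288.40819 +507.54142]
  H  [-123.50145 +955.53278 +320.22033]
  H  [+0.66728 +0.09922 +1.00000]
B = K⁻¹H; ‖b₁‖=1.303676, ‖b₂‖=1.303676; λ = 2/(‖b₁‖+‖b₂‖) = 0.767062, sign → tz>0 ⇒ λ=+0.767062
r₁ = λ·B[:,0] = (+0.80414,-0.30229,+0.51184); r₂ = λ·B[:,1] = (+0.30805,+0.94832,+0.07611)
r₃ = r₁×r₂ = (-0.50840,+0.09647,+0.85570); SVD([r₁ r₂ r₃]) → R = UVᵀ:
  R  [+0.80414 +0.30805 -0.50840]
  R  [-0.30229 +0.94832 +0.09647]
  R  [+0.51184 +0.07611 +0.85570]
t = (+0.20514, +0.06234, +0.76706) m
tr R = 2.608160; θ = arccos((tr R − 1)/2) = 0.636670 rad = 36.479°
axis k = ((R−Rᵀ)₃₂, (R−Rᵀ)₁₃, (R−Rᵀ)₂₁) / (2 sinθ) = (-0.017125, -0.858038, -0.513301)
rvec = θ·k = (-0.010903, -0.546287, -0.326803)

rvec=(-0.0109, -0.5463, -0.3268) tvec=(0.2051, 0.0623, 0.7671)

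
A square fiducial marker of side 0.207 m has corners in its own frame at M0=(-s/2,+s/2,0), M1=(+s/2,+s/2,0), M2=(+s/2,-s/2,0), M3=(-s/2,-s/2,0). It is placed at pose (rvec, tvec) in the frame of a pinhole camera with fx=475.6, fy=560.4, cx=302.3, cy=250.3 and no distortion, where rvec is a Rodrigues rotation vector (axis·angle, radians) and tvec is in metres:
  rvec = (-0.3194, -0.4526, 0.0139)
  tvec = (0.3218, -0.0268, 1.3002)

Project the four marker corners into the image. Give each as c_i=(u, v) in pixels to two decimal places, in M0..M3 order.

Intrinsics K: fx=475.6, fy=560.4, cx=302.3, cy=250.3
Marker side s = 0.207 m; corners in marker frame (Z=0):
  M0 = (-0.1035, +0.1035, 0)
  M1 = (+0.1035, +0.1035, 0)
  M2 = (+0.1035, -0.1035, 0)
  M3 = (-0.1035, -0.1035, 0)
rvec = (-0.3194, -0.4526, 0.0139), |rvec| = θ = 0.55413 rad = 31.749°
Rodrigues: sinθ=0.52620, 1−cosθ=0.14964; R = I + sinθ·[k]× + (1−cosθ)·[k]×²:
    [+0.90008 +0.05725 -0.43195]
    [+0.08365 +0.95019 +0.30024]
    [+0.42763 -0.30637 +0.85045]
t = (0.3218, -0.0268, 1.3002) m
M0: Pc = R·M0+t = (+0.23457, +0.06289, +1.22423); u = 475.6·(+0.23457)/1.22423 + 302.3 = 393.4268, v = 560.4·(+0.06289)/1.22423 + 250.3 = 279.0869
M1: Pc = R·M1+t = (+0.42088, +0.08020, +1.31275); u = 475.6·(+0.42088)/1.31275 + 302.3 = 454.7830, v = 560.4·(+0.08020)/1.31275 + 250.3 = 284.5376
M2: Pc = R·M2+t = (+0.40903, -0.11649, +1.37617); u = 475.6·(+0.40903)/1.37617 + 302.3 = 443.6605, v = 560.4·(-0.11649)/1.37617 + 250.3 = 202.8645
M3: Pc = R·M3+t = (+0.22272, -0.13380, +1.28765); u = 475.6·(+0.22272)/1.28765 + 302.3 = 384.5615, v = 560.4·(-0.13380)/1.28765 + 250.3 = 192.0677

c0=(393.43, 279.09) c1=(454.78, 284.54) c2=(443.66, 202.86) c3=(384.56, 192.07)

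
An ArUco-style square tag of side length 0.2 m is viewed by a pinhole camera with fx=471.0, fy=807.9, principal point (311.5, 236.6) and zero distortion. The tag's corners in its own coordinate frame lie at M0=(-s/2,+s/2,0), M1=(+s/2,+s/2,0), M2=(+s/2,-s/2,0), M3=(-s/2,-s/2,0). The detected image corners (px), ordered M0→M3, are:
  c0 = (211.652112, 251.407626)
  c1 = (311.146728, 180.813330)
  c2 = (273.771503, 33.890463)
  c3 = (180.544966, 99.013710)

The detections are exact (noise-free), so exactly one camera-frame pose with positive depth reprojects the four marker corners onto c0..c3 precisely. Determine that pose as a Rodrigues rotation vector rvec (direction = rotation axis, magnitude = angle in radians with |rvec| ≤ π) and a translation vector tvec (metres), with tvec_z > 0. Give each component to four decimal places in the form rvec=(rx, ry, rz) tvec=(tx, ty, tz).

rvec=(-0.3113, 0.0340, -0.3951) tvec=(-0.1303, -0.1100, 0.9072)

Intrinsics K: fx=471.0, fy=807.9, cx=311.5, cy=236.6
Marker side s = 0.2 m; corners in marker frame (Z=0):
  M0 = (-0.1000, +0.1000, 0)
  M1 = (+0.1000, +0.1000, 0)
  M2 = (+0.1000, -0.1000, 0)
  M3 = (-0.1000, -0.1000, 0)
Detected image corners:
  c0 = (211.652112, 251.407626) px
  c1 = (311.146728, 180.813330) px
  c2 = (273.771503, 33.890463) px
  c3 = (180.544966, 99.013710) px
Planar DLT: solve 8×8 A·h = b for H (H[2,2]=1):
  H  [+488.70538 +89.16425 +243.85002]
  H  [-334.53753 +700.77311 +138.66348]
  H  [+0.03041 -0.33605 +1.00000]
B = K⁻¹H; ‖b₁‖=1.102318, ‖b₂‖=1.102318; λ = 2/(‖b₁‖+‖b₂‖) = 0.907179, sign → tz>0 ⇒ λ=+0.907179
r₁ = λ·B[:,0] = (+0.92303,-0.38373,+0.02759); r₂ = λ·B[:,1] = (+0.37336,+0.87617,-0.30486)
r₃ = r₁×r₂ = (+0.09281,+0.29169,+0.95200); SVD([r₁ r₂ r₃]) → R = UVᵀ:
  R  [+0.92303 +0.37336 +0.09281]
  R  [-0.38373 +0.87617 +0.29169]
  R  [+0.02759 -0.30486 +0.95200]
t = (-0.13030, -0.10997, +0.90718) m
tr R = 2.751200; θ = arccos((tr R − 1)/2) = 0.504119 rad = 28.884°
axis k = ((R−Rᵀ)₃₂, (R−Rᵀ)₁₃, (R−Rᵀ)₂₁) / (2 sinθ) = (-0.617498, +0.067509, -0.783670)
rvec = θ·k = (-0.311293, +0.034033, -0.395063)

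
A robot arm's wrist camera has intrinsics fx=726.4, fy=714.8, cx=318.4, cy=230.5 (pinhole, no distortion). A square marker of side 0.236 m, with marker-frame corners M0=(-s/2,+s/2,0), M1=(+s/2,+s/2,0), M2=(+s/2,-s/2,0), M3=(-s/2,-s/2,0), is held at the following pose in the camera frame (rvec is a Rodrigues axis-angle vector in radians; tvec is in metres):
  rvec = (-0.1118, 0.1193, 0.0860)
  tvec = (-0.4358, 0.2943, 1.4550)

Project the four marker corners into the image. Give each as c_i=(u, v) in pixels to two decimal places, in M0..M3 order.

Intrinsics K: fx=726.4, fy=714.8, cx=318.4, cy=230.5
Marker side s = 0.236 m; corners in marker frame (Z=0):
  M0 = (-0.1180, +0.1180, 0)
  M1 = (+0.1180, +0.1180, 0)
  M2 = (+0.1180, -0.1180, 0)
  M3 = (-0.1180, -0.1180, 0)
rvec = (-0.1118, 0.1193, 0.0860), |rvec| = θ = 0.18474 rad = 10.585°
Rodrigues: sinθ=0.18369, 1−cosθ=0.01702; R = I + sinθ·[k]× + (1−cosθ)·[k]×²:
    [+0.98922 -0.09216 +0.11383]
    [+0.07886 +0.99008 +0.11628]
    [-0.12342 -0.10605 +0.98667]
t = (-0.4358, 0.2943, 1.4550) m
M0: Pc = R·M0+t = (-0.56340, +0.40182, +1.45705); u = 726.4·(-0.56340)/1.45705 + 318.4 = 37.5202, v = 714.8·(+0.40182)/1.45705 + 230.5 = 427.6269
M1: Pc = R·M1+t = (-0.32995, +0.42044, +1.42792); u = 726.4·(-0.32995)/1.42792 + 318.4 = 150.5521, v = 714.8·(+0.42044)/1.42792 + 230.5 = 440.9645
M2: Pc = R·M2+t = (-0.30820, +0.18678, +1.45295); u = 726.4·(-0.30820)/1.45295 + 318.4 = 164.3173, v = 714.8·(+0.18678)/1.45295 + 230.5 = 322.3872
M3: Pc = R·M3+t = (-0.54165, +0.16816, +1.48208); u = 726.4·(-0.54165)/1.48208 + 318.4 = 52.9237, v = 714.8·(+0.16816)/1.48208 + 230.5 = 311.6052

c0=(37.52, 427.63) c1=(150.55, 440.96) c2=(164.32, 322.39) c3=(52.92, 311.61)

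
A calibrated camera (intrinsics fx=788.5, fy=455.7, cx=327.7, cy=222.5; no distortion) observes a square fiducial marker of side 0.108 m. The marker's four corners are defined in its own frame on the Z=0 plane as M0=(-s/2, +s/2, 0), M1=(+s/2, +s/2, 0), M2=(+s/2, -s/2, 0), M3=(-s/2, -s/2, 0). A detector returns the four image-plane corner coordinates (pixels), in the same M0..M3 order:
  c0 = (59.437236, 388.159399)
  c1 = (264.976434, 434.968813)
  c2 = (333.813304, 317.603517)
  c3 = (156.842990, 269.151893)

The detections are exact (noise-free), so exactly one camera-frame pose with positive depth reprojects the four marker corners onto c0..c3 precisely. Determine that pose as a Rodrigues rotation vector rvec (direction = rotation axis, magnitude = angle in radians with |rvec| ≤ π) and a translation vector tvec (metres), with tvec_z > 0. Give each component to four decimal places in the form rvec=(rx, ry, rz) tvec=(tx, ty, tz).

Intrinsics K: fx=788.5, fy=455.7, cx=327.7, cy=222.5
Marker side s = 0.108 m; corners in marker frame (Z=0):
  M0 = (-0.0540, +0.0540, 0)
  M1 = (+0.0540, +0.0540, 0)
  M2 = (+0.0540, -0.0540, 0)
  M3 = (-0.0540, -0.0540, 0)
Detected image corners:
  c0 = (59.437236, 388.159399) px
  c1 = (264.976434, 434.968813) px
  c2 = (333.813304, 317.603517) px
  c3 = (156.842990, 269.151893) px
Planar DLT: solve 8×8 A·h = b for H (H[2,2]=1):
  H  [+1881.77301 -995.60318 +209.31687]
  H  [+647.26377 +696.00492 +349.61781]
  H  [+0.58381 -1.12938 +1.00000]
B = K⁻¹H; ‖b₁‖=2.495207, ‖b₂‖=2.495207; λ = 2/(‖b₁‖+‖b₂‖) = 0.400768, sign → tz>0 ⇒ λ=+0.400768
r₁ = λ·B[:,0] = (+0.85920,+0.45500,+0.23397); r₂ = λ·B[:,1] = (-0.31792,+0.83310,-0.45262)
r₃ = r₁×r₂ = (-0.40087,+0.31451,+0.86046); SVD([r₁ r₂ r₃]) → R = UVᵀ:
  R  [+0.85920 -0.31792 -0.40087]
  R  [+0.45500 +0.83310 +0.31451]
  R  [+0.23397 -0.45262 +0.86046]
t = (-0.06017, +0.11179, +0.40077) m
tr R = 2.552766; θ = arccos((tr R − 1)/2) = 0.681890 rad = 39.069°
axis k = ((R−Rᵀ)₃₂, (R−Rᵀ)₁₃, (R−Rᵀ)₂₁) / (2 sinθ) = (-0.608579, -0.503632, +0.613177)
rvec = θ·k = (-0.414984, -0.343422, +0.418119)

rvec=(-0.4150, -0.3434, 0.4181) tvec=(-0.0602, 0.1118, 0.4008)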